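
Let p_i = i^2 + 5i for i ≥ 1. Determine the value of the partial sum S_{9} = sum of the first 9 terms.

510

Over i = 1..9: Σi = 45, Σi² = 285.
Total = (1)·285 + (5)·45 = 510.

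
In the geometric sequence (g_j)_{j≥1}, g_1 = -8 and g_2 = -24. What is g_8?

Common ratio r = 3.
g_j = (-8)·3^(j-1).
g_8 = (-8)·3^7 = -17496.

-17496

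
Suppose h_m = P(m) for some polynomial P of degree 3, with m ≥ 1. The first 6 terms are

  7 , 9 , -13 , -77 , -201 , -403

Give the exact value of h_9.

1st diffs: 2, -22, -64, -124, -202.
2nd diffs: -24, -42, -60, -78.
3rd diffs: -18, -18, -18 (constant).
Newton forward-difference form: h_m = 7 + 2·C(m-1,1) + (-24)·C(m-1,2) + (-18)·C(m-1,3).
At m = 9: m-1 = 8, so h_9 = 7 + 16 - 672 - 1008 = -1657.

-1657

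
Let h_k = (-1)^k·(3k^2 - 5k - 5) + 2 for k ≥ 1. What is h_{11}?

-301

(-1)^11 = -1; 3k^2 - 5k - 5 at k=11 is 303; so h_{11} = -301.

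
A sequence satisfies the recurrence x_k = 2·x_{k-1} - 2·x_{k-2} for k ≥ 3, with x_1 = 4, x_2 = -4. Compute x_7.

Applying the relation repeatedly:
x_3 = -16; x_4 = -24; x_5 = -16; x_6 = 16; x_7 = 64.

64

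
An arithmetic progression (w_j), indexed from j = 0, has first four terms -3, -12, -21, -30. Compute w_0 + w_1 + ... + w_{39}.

Common difference d = -9.
w_j = -3 + (j - 0)·(-9).
w_{39} = -354; S = 40·(-3 + (-354))/2 = -7140.

-7140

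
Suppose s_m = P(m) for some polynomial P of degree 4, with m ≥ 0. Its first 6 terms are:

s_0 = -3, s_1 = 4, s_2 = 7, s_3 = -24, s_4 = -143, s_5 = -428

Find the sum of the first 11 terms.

1st diffs: 7, 3, -31, -119, -285.
2nd diffs: -4, -34, -88, -166.
3rd diffs: -30, -54, -78.
4th diffs: -24, -24 (constant).
So s_m = -m^4 + m^3 + 2m^2 + 5m - 3.
Continuing: …, -981, -1928, -3419, -5628, …, s_{10} = -8753.
Summing m = 0..10 (11 terms) gives -21296.

-21296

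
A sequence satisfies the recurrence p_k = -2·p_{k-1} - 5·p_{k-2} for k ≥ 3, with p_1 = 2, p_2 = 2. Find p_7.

146

Step forward from the initial values:
p_3 = -14, p_4 = 18, p_5 = 34, p_6 = -158, p_7 = 146.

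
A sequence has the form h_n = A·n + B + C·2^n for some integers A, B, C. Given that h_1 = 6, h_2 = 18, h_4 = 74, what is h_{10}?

At n = 1, 2, 4: A + B + 2C = 6; 2A + B + 4C = 18; 4A + B + 16C = 74.
Subtracting the first from the second: A + 2C = 12.
Subtracting the second from the third: 2A + 12C = 56.
Solving: C = 4, A = 4, then B = -6.
So h_n = 4·n + (-6) + 4·2^n; at n=10 this is 4130.

4130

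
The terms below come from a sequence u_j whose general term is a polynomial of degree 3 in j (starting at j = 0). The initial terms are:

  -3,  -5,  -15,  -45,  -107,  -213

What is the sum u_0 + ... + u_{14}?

1st diffs: -2, -10, -30, -62, -106.
2nd diffs: -8, -20, -32, -44.
3rd diffs: -12, -12, -12 (constant).
So u_j = -2j^3 + 2j^2 - 2j - 3.
Continuing: …, -375, -605, -915, -1317, …, u_{14} = -5127.
Summing j = 0..14 (15 terms) gives -20275.

-20275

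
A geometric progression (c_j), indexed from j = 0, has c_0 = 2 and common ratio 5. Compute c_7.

c_j = 2·5^(j-0).
c_7 = 2·5^7 = 156250.

156250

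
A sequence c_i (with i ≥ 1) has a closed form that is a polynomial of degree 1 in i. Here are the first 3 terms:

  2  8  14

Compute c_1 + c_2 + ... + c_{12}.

420

1st diffs: 6, 6 (constant).
So c_i = 6i - 4.
Continuing: …, 20, 26, 32, 38, …, c_{12} = 68.
Summing i = 1..12 (12 terms) gives 420.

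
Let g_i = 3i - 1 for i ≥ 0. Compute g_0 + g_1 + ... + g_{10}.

Over i = 0..10: Σi = 55.
Total = (3)·55 + (-1)·11 = 154.

154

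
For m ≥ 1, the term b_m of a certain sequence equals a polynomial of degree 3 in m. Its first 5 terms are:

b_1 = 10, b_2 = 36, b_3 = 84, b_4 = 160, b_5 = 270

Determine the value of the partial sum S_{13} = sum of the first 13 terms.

1st diffs: 26, 48, 76, 110.
2nd diffs: 22, 28, 34.
3rd diffs: 6, 6 (constant).
Newton forward-difference form: b_m = 10 + 26·C(m-1,1) + 22·C(m-1,2) + 6·C(m-1,3).
Continuing: …, 420, 616, 864, 1170, …, b_{13} = 3094.
Summing m = 1..13 (13 terms) gives 12740.

12740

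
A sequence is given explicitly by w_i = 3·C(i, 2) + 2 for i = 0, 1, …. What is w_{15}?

317

C(15, 2) = 105, so w_{15} = 317.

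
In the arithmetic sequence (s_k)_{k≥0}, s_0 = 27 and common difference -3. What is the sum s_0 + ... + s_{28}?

-435

s_k = 27 + (k - 0)·(-3).
s_{28} = -57; S = 29·(27 + (-57))/2 = -435.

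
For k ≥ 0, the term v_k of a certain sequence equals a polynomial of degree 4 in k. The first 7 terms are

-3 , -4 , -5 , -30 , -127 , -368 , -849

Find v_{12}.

-17175

1st diffs: -1, -1, -25, -97, -241, -481.
2nd diffs: 0, -24, -72, -144, -240.
3rd diffs: -24, -48, -72, -96.
4th diffs: -24, -24, -24 (constant).
So v_k = -k^4 + 2k^3 + k^2 - 3k - 3.
Evaluating at k = 12 gives v_{12} = -17175.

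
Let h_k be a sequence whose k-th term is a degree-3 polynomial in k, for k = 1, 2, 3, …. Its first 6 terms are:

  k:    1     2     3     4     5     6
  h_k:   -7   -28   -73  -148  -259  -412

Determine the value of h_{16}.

-5572

1st diffs: -21, -45, -75, -111, -153.
2nd diffs: -24, -30, -36, -42.
3rd diffs: -6, -6, -6 (constant).
Newton forward-difference form: h_k = -7 + (-21)·C(k-1,1) + (-24)·C(k-1,2) + (-6)·C(k-1,3).
At k = 16: k-1 = 15, so h_{16} = -7 - 315 - 2520 - 2730 = -5572.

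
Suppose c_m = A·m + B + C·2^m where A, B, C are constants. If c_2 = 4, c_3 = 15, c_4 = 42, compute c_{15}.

130995

The three given values yield: 2A + B + 4C = 4; 3A + B + 8C = 15; 4A + B + 16C = 42.
Subtracting the first from the second: A + 4C = 11.
Subtracting the second from the third: A + 8C = 27.
Solving: C = 4, A = -5, then B = -2.
So c_m = -5·m + (-2) + 4·2^m; at m=15 this is 130995.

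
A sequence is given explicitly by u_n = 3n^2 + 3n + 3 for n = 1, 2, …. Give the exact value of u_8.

219

u_8 = 3·8^2 + 3·8 + 3 = 219.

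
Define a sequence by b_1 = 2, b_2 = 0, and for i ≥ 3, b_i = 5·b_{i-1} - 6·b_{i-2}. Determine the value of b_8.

Step forward from the initial values:
b_3 = -12, b_4 = -60, b_5 = -228, b_6 = -780, b_7 = -2532, b_8 = -7980.
(Characteristic roots are 3 and 2.)

-7980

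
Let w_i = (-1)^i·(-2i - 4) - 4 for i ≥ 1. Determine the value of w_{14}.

-36

(-1)^14 = 1; -2i - 4 at i=14 is -32; so w_{14} = -36.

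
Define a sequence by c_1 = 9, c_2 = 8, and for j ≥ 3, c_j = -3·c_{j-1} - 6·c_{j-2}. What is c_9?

c_3 = -78; c_4 = 186; c_5 = -90; c_6 = -846; c_7 = 3078; c_8 = -4158; c_9 = -5994.

-5994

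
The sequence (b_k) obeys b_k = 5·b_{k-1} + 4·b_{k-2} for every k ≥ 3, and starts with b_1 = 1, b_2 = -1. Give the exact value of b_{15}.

-1788035201

Iterate the recurrence:
b_3 = -1  b_4 = -9  b_5 = -49  …  b_{12} = -9647049  b_{13} = -55003249  b_{14} = -313604441  b_{15} = -1788035201.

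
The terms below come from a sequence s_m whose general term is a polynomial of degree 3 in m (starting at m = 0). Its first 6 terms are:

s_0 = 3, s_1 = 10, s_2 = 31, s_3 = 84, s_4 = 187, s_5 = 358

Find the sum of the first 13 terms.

1st diffs: 7, 21, 53, 103, 171.
2nd diffs: 14, 32, 50, 68.
3rd diffs: 18, 18, 18 (constant).
Newton forward-difference form: s_m = 3 + 7·C(m,1) + 14·C(m,2) + 18·C(m,3).
Continuing: …, 615, 976, 1459, 2082, …, s_{12} = 4971.
Summing m = 0..12 (13 terms) gives 17459.

17459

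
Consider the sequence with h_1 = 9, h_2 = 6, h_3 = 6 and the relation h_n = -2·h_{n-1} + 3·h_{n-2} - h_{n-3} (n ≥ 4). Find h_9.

Applying the relation repeatedly:
h_4 = -3;  h_5 = 18;  h_6 = -51;  h_7 = 159;  h_8 = -489;  h_9 = 1506.

1506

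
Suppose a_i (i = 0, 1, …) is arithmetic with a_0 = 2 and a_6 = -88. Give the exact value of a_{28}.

Common difference d = (-88 - 2) / (6 - 0) = -15.
a_i = 2 + (i - 0)·(-15).
a_{28} = 2 + 28·(-15) = -418.

-418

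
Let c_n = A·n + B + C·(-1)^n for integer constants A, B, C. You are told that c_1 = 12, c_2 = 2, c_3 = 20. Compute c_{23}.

100

Plug in n = 1, 2, 3: A + B - C = 12; 2A + B + C = 2; 3A + B - C = 20.
Subtracting the first from the second: A + 2C = -10.
Subtracting the second from the third: A - 2C = 18.
Solving: C = -7, A = 4, then B = 1.
Hence c_{23} = 4·23 + 1 + (-7)·(-1) = 100.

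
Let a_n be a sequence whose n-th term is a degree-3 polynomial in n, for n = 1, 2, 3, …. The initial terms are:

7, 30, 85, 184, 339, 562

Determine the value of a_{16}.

1st diffs: 23, 55, 99, 155, 223.
2nd diffs: 32, 44, 56, 68.
3rd diffs: 12, 12, 12 (constant).
Newton forward-difference form: a_n = 7 + 23·C(n-1,1) + 32·C(n-1,2) + 12·C(n-1,3).
At n = 16: n-1 = 15, so a_{16} = 7 + 345 + 3360 + 5460 = 9172.

9172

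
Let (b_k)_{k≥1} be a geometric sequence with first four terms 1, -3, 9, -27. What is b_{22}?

Common ratio r = -3.
b_k = 1·(-3)^(k-1).
b_{22} = 1·(-3)^21 = -10460353203.

-10460353203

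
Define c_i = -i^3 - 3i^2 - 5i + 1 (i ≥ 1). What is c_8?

c_8 = -1·8^3 - 3·8^2 - 5·8 + 1 = -743.

-743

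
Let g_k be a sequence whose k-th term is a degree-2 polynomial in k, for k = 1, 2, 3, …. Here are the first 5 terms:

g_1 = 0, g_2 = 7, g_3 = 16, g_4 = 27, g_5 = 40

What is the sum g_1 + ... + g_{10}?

1st diffs: 7, 9, 11, 13.
2nd diffs: 2, 2, 2 (constant).
Newton forward-difference form: g_k = 7·C(k-1,1) + 2·C(k-1,2).
Continuing: …, 55, 72, 91, 112, …, g_{10} = 135.
Summing k = 1..10 (10 terms) gives 555.

555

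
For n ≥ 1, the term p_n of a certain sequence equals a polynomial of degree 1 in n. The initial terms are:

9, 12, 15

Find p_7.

1st diffs: 3, 3 (constant).
So p_n = 3n + 6.
Evaluating at n = 7 gives p_7 = 27.

27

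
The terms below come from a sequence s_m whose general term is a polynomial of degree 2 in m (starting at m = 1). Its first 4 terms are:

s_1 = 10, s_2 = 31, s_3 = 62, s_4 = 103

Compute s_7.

286

1st diffs: 21, 31, 41.
2nd diffs: 10, 10 (constant).
Newton forward-difference form: s_m = 10 + 21·C(m-1,1) + 10·C(m-1,2).
At m = 7: m-1 = 6, so s_7 = 10 + 126 + 150 = 286.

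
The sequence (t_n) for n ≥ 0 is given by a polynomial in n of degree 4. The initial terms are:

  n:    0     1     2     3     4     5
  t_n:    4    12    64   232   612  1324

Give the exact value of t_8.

7012

1st diffs: 8, 52, 168, 380, 712.
2nd diffs: 44, 116, 212, 332.
3rd diffs: 72, 96, 120.
4th diffs: 24, 24 (constant).
Newton forward-difference form: t_n = 4 + 8·C(n,1) + 44·C(n,2) + 72·C(n,3) + 24·C(n,4).
At n = 8: n = 8, so t_8 = 4 + 64 + 1232 + 4032 + 1680 = 7012.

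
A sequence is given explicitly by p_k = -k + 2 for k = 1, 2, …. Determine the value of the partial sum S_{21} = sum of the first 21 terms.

-189

Over k = 1..21: Σk = 231.
Total = (-1)·231 + (2)·21 = -189.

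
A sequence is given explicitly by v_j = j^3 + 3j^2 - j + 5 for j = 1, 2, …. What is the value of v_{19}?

7928

v_{19} = 1·19^3 + 3·19^2 - 1·19 + 5 = 7928.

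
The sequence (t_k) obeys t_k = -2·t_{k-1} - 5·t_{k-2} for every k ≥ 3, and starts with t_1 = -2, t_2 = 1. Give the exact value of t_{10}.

t_3 = 8  t_4 = -21  t_5 = 2  t_6 = 101  t_7 = -212  t_8 = -81  t_9 = 1222  t_{10} = -2039.

-2039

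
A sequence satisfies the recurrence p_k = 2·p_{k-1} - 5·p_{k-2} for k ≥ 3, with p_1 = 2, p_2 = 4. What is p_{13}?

Applying the relation repeatedly:
p_3 = -2;  p_4 = -24;  p_5 = -38;  …;  p_{10} = -3116;  p_{11} = -2642;  p_{12} = 10296;  p_{13} = 33802.

33802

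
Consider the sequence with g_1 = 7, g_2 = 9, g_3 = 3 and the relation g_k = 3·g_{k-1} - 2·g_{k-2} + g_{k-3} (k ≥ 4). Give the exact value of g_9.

Applying the relation repeatedly:
g_4 = -2  g_5 = -3  g_6 = -2  g_7 = -2  g_8 = -5  g_9 = -13.

-13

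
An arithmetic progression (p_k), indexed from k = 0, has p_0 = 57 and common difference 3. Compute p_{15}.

p_k = 57 + (k - 0)·3.
p_{15} = 57 + 15·3 = 102.

102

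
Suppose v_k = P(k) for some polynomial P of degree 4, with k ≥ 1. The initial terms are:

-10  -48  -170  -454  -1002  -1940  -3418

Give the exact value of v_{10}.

-12952

1st diffs: -38, -122, -284, -548, -938, -1478.
2nd diffs: -84, -162, -264, -390, -540.
3rd diffs: -78, -102, -126, -150.
4th diffs: -24, -24, -24 (constant).
So v_k = -k^4 - 3k^3 + k^2 - 5k - 2.
Evaluating at k = 10 gives v_{10} = -12952.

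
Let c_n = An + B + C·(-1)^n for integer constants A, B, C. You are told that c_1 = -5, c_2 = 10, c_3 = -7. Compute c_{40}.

-28

Plug in n = 1, 2, 3: A + B - C = -5; 2A + B + C = 10; 3A + B - C = -7.
Subtracting the first from the second: A + 2C = 15.
Subtracting the second from the third: A - 2C = -17.
Solving: C = 8, A = -1, then B = 4.
So c_n = -1·n + 4 + 8·(-1)^n; at n=40 this is -28.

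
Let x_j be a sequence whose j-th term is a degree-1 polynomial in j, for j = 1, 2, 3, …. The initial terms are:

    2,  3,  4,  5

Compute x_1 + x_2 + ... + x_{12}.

1st diffs: 1, 1, 1 (constant).
So x_j = j + 1.
Continuing: …, 6, 7, 8, 9, …, x_{12} = 13.
Summing j = 1..12 (12 terms) gives 90.

90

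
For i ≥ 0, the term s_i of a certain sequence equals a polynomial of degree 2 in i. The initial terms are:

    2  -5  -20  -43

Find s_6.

1st diffs: -7, -15, -23.
2nd diffs: -8, -8 (constant).
Newton forward-difference form: s_i = 2 + (-7)·C(i,1) + (-8)·C(i,2).
At i = 6: i = 6, so s_6 = 2 - 42 - 120 = -160.

-160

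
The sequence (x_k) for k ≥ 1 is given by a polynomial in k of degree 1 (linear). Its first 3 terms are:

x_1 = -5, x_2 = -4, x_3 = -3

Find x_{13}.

7

1st diffs: 1, 1 (constant).
So x_k = k - 6.
Evaluating at k = 13 gives x_{13} = 7.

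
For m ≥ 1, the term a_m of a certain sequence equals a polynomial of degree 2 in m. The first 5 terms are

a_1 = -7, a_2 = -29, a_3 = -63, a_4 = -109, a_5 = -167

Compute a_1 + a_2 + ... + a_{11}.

-3267

1st diffs: -22, -34, -46, -58.
2nd diffs: -12, -12, -12 (constant).
Newton forward-difference form: a_m = -7 + (-22)·C(m-1,1) + (-12)·C(m-1,2).
Continuing: …, -237, -319, -413, -519, …, a_{11} = -767.
Summing m = 1..11 (11 terms) gives -3267.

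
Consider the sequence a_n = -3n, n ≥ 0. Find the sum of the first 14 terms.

-273

Over n = 0..13: Σn = 91.
Total = (-3)·91 = -273.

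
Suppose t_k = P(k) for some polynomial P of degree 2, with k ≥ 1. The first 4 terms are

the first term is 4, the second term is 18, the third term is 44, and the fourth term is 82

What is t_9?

1st diffs: 14, 26, 38.
2nd diffs: 12, 12 (constant).
Newton forward-difference form: t_k = 4 + 14·C(k-1,1) + 12·C(k-1,2).
At k = 9: k-1 = 8, so t_9 = 4 + 112 + 336 = 452.

452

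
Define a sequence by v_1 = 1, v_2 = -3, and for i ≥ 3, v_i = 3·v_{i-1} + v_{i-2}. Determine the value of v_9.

Iterate the recurrence:
v_3 = -8  v_4 = -27  v_5 = -89  v_6 = -294  v_7 = -971  v_8 = -3207  v_9 = -10592.

-10592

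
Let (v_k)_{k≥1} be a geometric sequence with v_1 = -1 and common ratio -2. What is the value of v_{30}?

v_k = (-1)·(-2)^(k-1).
v_{30} = (-1)·(-2)^29 = 536870912.

536870912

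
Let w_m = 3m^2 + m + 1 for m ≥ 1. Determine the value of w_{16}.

785

w_{16} = 3·16^2 + 1·16 + 1 = 785.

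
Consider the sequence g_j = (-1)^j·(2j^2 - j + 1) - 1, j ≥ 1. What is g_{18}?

(-1)^18 = 1; 2j^2 - j + 1 at j=18 is 631; so g_{18} = 630.

630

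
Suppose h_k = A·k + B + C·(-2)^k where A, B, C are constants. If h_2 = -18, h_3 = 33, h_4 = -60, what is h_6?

-246

At k = 2, 3, 4: 2A + B + 4C = -18; 3A + B - 8C = 33; 4A + B + 16C = -60.
Subtracting the first from the second: A - 12C = 51.
Subtracting the second from the third: A + 24C = -93.
Solving: C = -4, A = 3, then B = -8.
So h_k = 3·k + (-8) + (-4)·(-2)^k; at k=6 this is -246.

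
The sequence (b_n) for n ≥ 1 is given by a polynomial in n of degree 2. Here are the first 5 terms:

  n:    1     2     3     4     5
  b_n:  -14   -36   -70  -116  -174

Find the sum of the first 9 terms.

1st diffs: -22, -34, -46, -58.
2nd diffs: -12, -12, -12 (constant).
Newton forward-difference form: b_n = -14 + (-22)·C(n-1,1) + (-12)·C(n-1,2).
Continuing: -244, -326, -420, -526.
Summing n = 1..9 (9 terms) gives -1926.

-1926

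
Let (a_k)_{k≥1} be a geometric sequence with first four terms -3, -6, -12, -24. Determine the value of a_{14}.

-24576

Common ratio r = 2.
a_k = (-3)·2^(k-1).
a_{14} = (-3)·2^13 = -24576.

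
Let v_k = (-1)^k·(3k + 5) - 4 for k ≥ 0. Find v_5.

(-1)^5 = -1; 3k + 5 at k=5 is 20; so v_5 = -24.

-24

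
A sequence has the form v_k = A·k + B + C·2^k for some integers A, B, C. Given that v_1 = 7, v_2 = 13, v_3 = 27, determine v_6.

245

The three given values yield: A + B + 2C = 7; 2A + B + 4C = 13; 3A + B + 8C = 27.
Subtracting the first from the second: A + 2C = 6.
Subtracting the second from the third: A + 4C = 14.
Solving: C = 4, A = -2, then B = 1.
So v_k = -2·k + 1 + 4·2^k; at k=6 this is 245.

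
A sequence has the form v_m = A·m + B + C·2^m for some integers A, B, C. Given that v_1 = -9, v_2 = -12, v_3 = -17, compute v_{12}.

Write the equations: A + B + 2C = -9; 2A + B + 4C = -12; 3A + B + 8C = -17.
Subtracting the first from the second: A + 2C = -3.
Subtracting the second from the third: A + 4C = -5.
Solving: C = -1, A = -1, then B = -6.
So v_m = -1·m + (-6) + (-1)·2^m; at m=12 this is -4114.

-4114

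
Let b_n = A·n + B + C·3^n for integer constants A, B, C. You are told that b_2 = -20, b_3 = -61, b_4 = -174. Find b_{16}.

-86093514

At n = 2, 3, 4: 2A + B + 9C = -20; 3A + B + 27C = -61; 4A + B + 81C = -174.
Subtracting the first from the second: A + 18C = -41.
Subtracting the second from the third: A + 54C = -113.
Solving: C = -2, A = -5, then B = 8.
Hence b_{16} = -5·16 + 8 + (-2)·43046721 = -86093514.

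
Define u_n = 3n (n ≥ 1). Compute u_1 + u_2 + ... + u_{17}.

459

Over n = 1..17: Σn = 153.
Total = (3)·153 = 459.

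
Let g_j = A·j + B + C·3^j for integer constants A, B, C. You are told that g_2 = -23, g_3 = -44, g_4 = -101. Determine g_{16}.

At j = 2, 3, 4: 2A + B + 9C = -23; 3A + B + 27C = -44; 4A + B + 81C = -101.
Subtracting the first from the second: A + 18C = -21.
Subtracting the second from the third: A + 54C = -57.
Solving: C = -1, A = -3, then B = -8.
Therefore g_{16} = -48 + (-8) + (-1)·43046721 = -43046777.

-43046777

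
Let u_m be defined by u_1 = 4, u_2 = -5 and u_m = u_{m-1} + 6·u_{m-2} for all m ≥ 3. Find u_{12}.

99325

Compute successive terms:
u_3 = 19, u_4 = -11, u_5 = 103, u_6 = 37, u_7 = 655, u_8 = 877, u_9 = 4807, u_{10} = 10069, u_{11} = 38911, u_{12} = 99325.
(Characteristic roots are 3 and -2.)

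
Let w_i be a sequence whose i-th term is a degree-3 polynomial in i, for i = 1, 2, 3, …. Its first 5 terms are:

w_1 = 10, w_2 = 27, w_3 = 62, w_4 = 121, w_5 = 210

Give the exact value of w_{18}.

1st diffs: 17, 35, 59, 89.
2nd diffs: 18, 24, 30.
3rd diffs: 6, 6 (constant).
Newton forward-difference form: w_i = 10 + 17·C(i-1,1) + 18·C(i-1,2) + 6·C(i-1,3).
At i = 18: i-1 = 17, so w_{18} = 10 + 289 + 2448 + 4080 = 6827.

6827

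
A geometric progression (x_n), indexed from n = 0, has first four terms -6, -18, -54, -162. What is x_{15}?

Common ratio r = 3.
x_n = (-6)·3^(n-0).
x_{15} = (-6)·3^15 = -86093442.

-86093442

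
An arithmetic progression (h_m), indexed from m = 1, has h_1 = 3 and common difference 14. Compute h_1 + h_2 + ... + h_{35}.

h_m = 3 + (m - 1)·14.
h_{35} = 479; S = 35·(3 + 479)/2 = 8435.

8435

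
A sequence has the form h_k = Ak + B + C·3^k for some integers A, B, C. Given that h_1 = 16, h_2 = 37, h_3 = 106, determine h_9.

At k = 1, 2, 3: A + B + 3C = 16; 2A + B + 9C = 37; 3A + B + 27C = 106.
Subtracting the first from the second: A + 6C = 21.
Subtracting the second from the third: A + 18C = 69.
Solving: C = 4, A = -3, then B = 7.
So h_k = -3·k + 7 + 4·3^k; at k=9 this is 78712.

78712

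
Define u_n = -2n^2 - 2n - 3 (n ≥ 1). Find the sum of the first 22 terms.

-8162

Over n = 1..22: Σn = 253, Σn² = 3795.
Total = (-2)·3795 + (-2)·253 + (-3)·22 = -8162.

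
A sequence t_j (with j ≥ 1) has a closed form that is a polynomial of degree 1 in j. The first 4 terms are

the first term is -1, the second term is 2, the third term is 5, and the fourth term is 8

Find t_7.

1st diffs: 3, 3, 3 (constant).
So t_j = 3j - 4.
Evaluating at j = 7 gives t_7 = 17.

17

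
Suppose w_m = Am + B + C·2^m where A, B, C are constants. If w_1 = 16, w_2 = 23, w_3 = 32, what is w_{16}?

65625

The three given values yield: A + B + 2C = 16; 2A + B + 4C = 23; 3A + B + 8C = 32.
Subtracting the first from the second: A + 2C = 7.
Subtracting the second from the third: A + 4C = 9.
Solving: C = 1, A = 5, then B = 9.
Therefore w_{16} = 80 + 9 + 1·65536 = 65625.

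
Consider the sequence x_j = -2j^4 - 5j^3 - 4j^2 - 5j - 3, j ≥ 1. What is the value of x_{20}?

x_{20} = -2·20^4 - 5·20^3 - 4·20^2 - 5·20 - 3 = -361703.

-361703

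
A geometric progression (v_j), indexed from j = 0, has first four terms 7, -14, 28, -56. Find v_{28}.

Common ratio r = -2.
v_j = 7·(-2)^(j-0).
v_{28} = 7·(-2)^28 = 1879048192.

1879048192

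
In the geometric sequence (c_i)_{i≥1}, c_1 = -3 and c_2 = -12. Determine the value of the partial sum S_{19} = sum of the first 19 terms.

-274877906943

Common ratio r = 4.
c_i = (-3)·4^(i-1).
S = (-3)·(4^19 - 1)/(4 - 1) = (-3)·(274877906944 - 1)/(3) = -274877906943.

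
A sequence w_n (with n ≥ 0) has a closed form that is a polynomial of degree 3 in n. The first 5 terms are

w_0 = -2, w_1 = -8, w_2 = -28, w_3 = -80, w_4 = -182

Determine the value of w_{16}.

1st diffs: -6, -20, -52, -102.
2nd diffs: -14, -32, -50.
3rd diffs: -18, -18 (constant).
So w_n = -3n^3 + 2n^2 - 5n - 2.
Evaluating at n = 16 gives w_{16} = -11858.

-11858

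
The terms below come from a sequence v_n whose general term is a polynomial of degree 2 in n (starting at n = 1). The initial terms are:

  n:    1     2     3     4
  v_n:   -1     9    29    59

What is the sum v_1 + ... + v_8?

832

1st diffs: 10, 20, 30.
2nd diffs: 10, 10 (constant).
Newton forward-difference form: v_n = -1 + 10·C(n-1,1) + 10·C(n-1,2).
Continuing: 99, 149, 209, 279.
Summing n = 1..8 (8 terms) gives 832.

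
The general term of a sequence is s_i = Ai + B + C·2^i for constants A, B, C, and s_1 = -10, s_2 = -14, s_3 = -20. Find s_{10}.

-1050

Plug in i = 1, 2, 3: A + B + 2C = -10; 2A + B + 4C = -14; 3A + B + 8C = -20.
Subtracting the first from the second: A + 2C = -4.
Subtracting the second from the third: A + 4C = -6.
Solving: C = -1, A = -2, then B = -6.
Therefore s_{10} = -20 + (-6) + (-1)·1024 = -1050.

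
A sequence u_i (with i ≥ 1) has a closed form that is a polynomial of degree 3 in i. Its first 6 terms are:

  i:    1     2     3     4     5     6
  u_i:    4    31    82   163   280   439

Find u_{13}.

1st diffs: 27, 51, 81, 117, 159.
2nd diffs: 24, 30, 36, 42.
3rd diffs: 6, 6, 6 (constant).
So u_i = i^3 + 6i^2 + 2i - 5.
Evaluating at i = 13 gives u_{13} = 3232.

3232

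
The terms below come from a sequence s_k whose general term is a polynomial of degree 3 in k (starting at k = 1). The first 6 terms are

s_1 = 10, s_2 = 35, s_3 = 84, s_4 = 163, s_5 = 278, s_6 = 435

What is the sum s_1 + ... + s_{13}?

13234

1st diffs: 25, 49, 79, 115, 157.
2nd diffs: 24, 30, 36, 42.
3rd diffs: 6, 6, 6 (constant).
Newton forward-difference form: s_k = 10 + 25·C(k-1,1) + 24·C(k-1,2) + 6·C(k-1,3).
Continuing: …, 640, 899, 1218, 1603, …, s_{13} = 3214.
Summing k = 1..13 (13 terms) gives 13234.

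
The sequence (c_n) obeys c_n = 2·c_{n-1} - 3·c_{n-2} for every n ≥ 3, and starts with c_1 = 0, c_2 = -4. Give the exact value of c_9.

-224

c_3 = -8; c_4 = -4; c_5 = 16; c_6 = 44; c_7 = 40; c_8 = -52; c_9 = -224.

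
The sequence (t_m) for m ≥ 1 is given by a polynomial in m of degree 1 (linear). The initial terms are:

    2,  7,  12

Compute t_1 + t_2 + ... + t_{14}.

1st diffs: 5, 5 (constant).
So t_m = 5m - 3.
Continuing: …, 17, 22, 27, 32, …, t_{14} = 67.
Summing m = 1..14 (14 terms) gives 483.

483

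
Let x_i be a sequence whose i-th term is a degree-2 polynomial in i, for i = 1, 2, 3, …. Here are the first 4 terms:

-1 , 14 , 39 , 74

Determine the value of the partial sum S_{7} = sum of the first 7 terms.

658

1st diffs: 15, 25, 35.
2nd diffs: 10, 10 (constant).
So x_i = 5i^2 - 6.
Continuing: 119, 174, 239.
Summing i = 1..7 (7 terms) gives 658.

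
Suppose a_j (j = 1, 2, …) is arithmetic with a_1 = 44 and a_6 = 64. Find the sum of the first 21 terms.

Common difference d = (64 - 44) / (6 - 1) = 4.
a_j = 44 + (j - 1)·4.
a_{21} = 124; S = 21·(44 + 124)/2 = 1764.

1764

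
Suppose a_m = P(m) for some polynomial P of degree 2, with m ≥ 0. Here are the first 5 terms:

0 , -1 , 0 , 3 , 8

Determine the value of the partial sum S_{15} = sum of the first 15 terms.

805

1st diffs: -1, 1, 3, 5.
2nd diffs: 2, 2, 2 (constant).
Newton forward-difference form: a_m = (-1)·C(m,1) + 2·C(m,2).
Continuing: …, 15, 24, 35, 48, …, a_{14} = 168.
Summing m = 0..14 (15 terms) gives 805.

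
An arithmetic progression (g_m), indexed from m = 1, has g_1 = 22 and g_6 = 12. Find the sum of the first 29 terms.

-174

Common difference d = (12 - 22) / (6 - 1) = -2.
g_m = 22 + (m - 1)·(-2).
g_{29} = -34; S = 29·(22 + (-34))/2 = -174.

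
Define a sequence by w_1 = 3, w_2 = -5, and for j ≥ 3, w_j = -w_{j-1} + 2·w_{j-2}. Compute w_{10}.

-1365

Compute successive terms:
w_3 = 11;  w_4 = -21;  w_5 = 43;  w_6 = -85;  w_7 = 171;  w_8 = -341;  w_9 = 683;  w_{10} = -1365.
(Characteristic roots are 1 and -2.)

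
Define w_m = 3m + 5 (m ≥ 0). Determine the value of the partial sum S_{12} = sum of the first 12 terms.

258

Over m = 0..11: Σm = 66.
Total = (3)·66 + (5)·12 = 258.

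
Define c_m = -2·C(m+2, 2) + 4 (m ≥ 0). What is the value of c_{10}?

C(12, 2) = 66, so c_{10} = -128.

-128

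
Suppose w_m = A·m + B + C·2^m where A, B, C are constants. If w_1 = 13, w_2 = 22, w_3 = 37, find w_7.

The three given values yield: A + B + 2C = 13; 2A + B + 4C = 22; 3A + B + 8C = 37.
Subtracting the first from the second: A + 2C = 9.
Subtracting the second from the third: A + 4C = 15.
Solving: C = 3, A = 3, then B = 4.
Therefore w_7 = 21 + 4 + 3·128 = 409.

409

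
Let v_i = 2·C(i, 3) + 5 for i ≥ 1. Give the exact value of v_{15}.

C(15, 3) = 455, so v_{15} = 915.

915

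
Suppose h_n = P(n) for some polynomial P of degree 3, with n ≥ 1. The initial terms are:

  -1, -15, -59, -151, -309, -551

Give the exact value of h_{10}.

1st diffs: -14, -44, -92, -158, -242.
2nd diffs: -30, -48, -66, -84.
3rd diffs: -18, -18, -18 (constant).
Newton forward-difference form: h_n = -1 + (-14)·C(n-1,1) + (-30)·C(n-1,2) + (-18)·C(n-1,3).
At n = 10: n-1 = 9, so h_{10} = -1 - 126 - 1080 - 1512 = -2719.

-2719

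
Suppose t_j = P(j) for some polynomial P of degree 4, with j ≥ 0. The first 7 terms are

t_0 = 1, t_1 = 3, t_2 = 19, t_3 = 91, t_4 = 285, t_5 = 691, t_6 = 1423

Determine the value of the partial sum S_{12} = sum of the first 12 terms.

1st diffs: 2, 16, 72, 194, 406, 732.
2nd diffs: 14, 56, 122, 212, 326.
3rd diffs: 42, 66, 90, 114.
4th diffs: 24, 24, 24 (constant).
Newton forward-difference form: t_j = 1 + 2·C(j,1) + 14·C(j,2) + 42·C(j,3) + 24·C(j,4).
Continuing: …, 2619, 4441, 7075, 10731, …, t_{11} = 15643.
Summing j = 0..11 (12 terms) gives 43022.

43022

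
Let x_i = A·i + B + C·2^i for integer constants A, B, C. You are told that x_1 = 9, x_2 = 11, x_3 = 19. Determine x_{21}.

6291379

Write the equations: A + B + 2C = 9; 2A + B + 4C = 11; 3A + B + 8C = 19.
Subtracting the first from the second: A + 2C = 2.
Subtracting the second from the third: A + 4C = 8.
Solving: C = 3, A = -4, then B = 7.
Therefore x_{21} = -84 + 7 + 3·2097152 = 6291379.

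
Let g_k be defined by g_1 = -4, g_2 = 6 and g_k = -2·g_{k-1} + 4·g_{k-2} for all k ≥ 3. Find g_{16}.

Applying the relation repeatedly:
g_3 = -28  g_4 = 80  g_5 = -272  …  g_{13} = -3227648  g_{14} = 10444800  g_{15} = -33800192  g_{16} = 109379584.

109379584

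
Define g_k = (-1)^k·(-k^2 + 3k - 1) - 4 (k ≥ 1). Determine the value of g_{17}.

235

(-1)^17 = -1; -k^2 + 3k - 1 at k=17 is -239; so g_{17} = 235.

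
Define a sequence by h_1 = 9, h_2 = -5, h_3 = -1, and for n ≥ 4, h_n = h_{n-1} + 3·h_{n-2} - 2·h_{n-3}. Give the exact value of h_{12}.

Applying the relation repeatedly:
h_4 = -34;  h_5 = -27;  h_6 = -127;  h_7 = -140;  h_8 = -467;  h_9 = -633;  h_{10} = -1754;  h_{11} = -2719;  h_{12} = -6715.

-6715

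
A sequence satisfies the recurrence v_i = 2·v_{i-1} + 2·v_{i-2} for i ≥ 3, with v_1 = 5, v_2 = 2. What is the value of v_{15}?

2109056

Compute successive terms:
v_3 = 14; v_4 = 32; v_5 = 92; …; v_{12} = 103424; v_{13} = 282560; v_{14} = 771968; v_{15} = 2109056.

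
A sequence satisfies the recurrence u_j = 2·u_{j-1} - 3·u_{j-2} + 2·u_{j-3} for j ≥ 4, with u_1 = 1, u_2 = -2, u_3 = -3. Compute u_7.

Iterate the recurrence:
u_4 = 2; u_5 = 9; u_6 = 6; u_7 = -11.

-11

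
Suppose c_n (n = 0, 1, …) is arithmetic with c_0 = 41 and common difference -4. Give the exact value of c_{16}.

c_n = 41 + (n - 0)·(-4).
c_{16} = 41 + 16·(-4) = -23.

-23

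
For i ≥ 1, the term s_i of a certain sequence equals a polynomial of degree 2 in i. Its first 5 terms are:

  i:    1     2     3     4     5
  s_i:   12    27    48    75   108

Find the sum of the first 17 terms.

6324

1st diffs: 15, 21, 27, 33.
2nd diffs: 6, 6, 6 (constant).
Newton forward-difference form: s_i = 12 + 15·C(i-1,1) + 6·C(i-1,2).
Continuing: …, 147, 192, 243, 300, …, s_{17} = 972.
Summing i = 1..17 (17 terms) gives 6324.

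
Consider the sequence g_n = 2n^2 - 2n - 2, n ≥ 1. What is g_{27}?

1402

g_{27} = 2·27^2 - 2·27 - 2 = 1402.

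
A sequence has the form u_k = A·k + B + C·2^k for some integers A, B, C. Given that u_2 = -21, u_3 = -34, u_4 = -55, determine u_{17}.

At k = 2, 3, 4: 2A + B + 4C = -21; 3A + B + 8C = -34; 4A + B + 16C = -55.
Subtracting the first from the second: A + 4C = -13.
Subtracting the second from the third: A + 8C = -21.
Solving: C = -2, A = -5, then B = -3.
Hence u_{17} = -5·17 + (-3) + (-2)·131072 = -262232.

-262232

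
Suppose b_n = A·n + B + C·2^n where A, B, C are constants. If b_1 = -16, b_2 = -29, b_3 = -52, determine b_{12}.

-20519

Write the equations: A + B + 2C = -16; 2A + B + 4C = -29; 3A + B + 8C = -52.
Subtracting the first from the second: A + 2C = -13.
Subtracting the second from the third: A + 4C = -23.
Solving: C = -5, A = -3, then B = -3.
So b_n = -3·n + (-3) + (-5)·2^n; at n=12 this is -20519.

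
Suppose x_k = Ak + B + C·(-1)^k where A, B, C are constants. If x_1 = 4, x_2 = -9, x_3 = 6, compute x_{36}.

The three given values yield: A + B - C = 4; 2A + B + C = -9; 3A + B - C = 6.
Subtracting the first from the second: A + 2C = -13.
Subtracting the second from the third: A - 2C = 15.
Solving: C = -7, A = 1, then B = -4.
Therefore x_{36} = 36 + (-4) + (-7)·1 = 25.

25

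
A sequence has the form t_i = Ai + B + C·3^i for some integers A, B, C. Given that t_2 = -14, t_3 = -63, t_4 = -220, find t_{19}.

At i = 2, 3, 4: 2A + B + 9C = -14; 3A + B + 27C = -63; 4A + B + 81C = -220.
Subtracting the first from the second: A + 18C = -49.
Subtracting the second from the third: A + 54C = -157.
Solving: C = -3, A = 5, then B = 3.
So t_i = 5·i + 3 + (-3)·3^i; at i=19 this is -3486784303.

-3486784303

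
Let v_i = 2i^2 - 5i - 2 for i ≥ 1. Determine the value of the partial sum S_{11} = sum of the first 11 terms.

Over i = 1..11: Σi = 66, Σi² = 506.
Total = (2)·506 + (-5)·66 + (-2)·11 = 660.

660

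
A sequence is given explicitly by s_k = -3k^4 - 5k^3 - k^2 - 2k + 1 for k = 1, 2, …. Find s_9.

s_9 = -3·9^4 - 5·9^3 - 1·9^2 - 2·9 + 1 = -23426.

-23426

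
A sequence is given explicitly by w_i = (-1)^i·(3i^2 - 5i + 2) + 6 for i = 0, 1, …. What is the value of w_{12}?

(-1)^12 = 1; 3i^2 - 5i + 2 at i=12 is 374; so w_{12} = 380.

380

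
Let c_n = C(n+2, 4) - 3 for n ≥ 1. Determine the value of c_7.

123

C(9, 4) = 126, so c_7 = 123.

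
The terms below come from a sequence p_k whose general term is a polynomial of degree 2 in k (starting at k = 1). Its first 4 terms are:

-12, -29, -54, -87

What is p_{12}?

-639

1st diffs: -17, -25, -33.
2nd diffs: -8, -8 (constant).
Newton forward-difference form: p_k = -12 + (-17)·C(k-1,1) + (-8)·C(k-1,2).
At k = 12: k-1 = 11, so p_{12} = -12 - 187 - 440 = -639.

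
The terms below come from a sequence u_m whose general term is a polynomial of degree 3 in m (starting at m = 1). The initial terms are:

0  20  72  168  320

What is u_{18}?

1st diffs: 20, 52, 96, 152.
2nd diffs: 32, 44, 56.
3rd diffs: 12, 12 (constant).
Newton forward-difference form: u_m = 20·C(m-1,1) + 32·C(m-1,2) + 12·C(m-1,3).
At m = 18: m-1 = 17, so u_{18} = 340 + 4352 + 8160 = 12852.

12852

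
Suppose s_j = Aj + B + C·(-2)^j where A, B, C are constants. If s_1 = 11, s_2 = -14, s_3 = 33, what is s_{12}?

-16392

Plug in j = 1, 2, 3: A + B - 2C = 11; 2A + B + 4C = -14; 3A + B - 8C = 33.
Subtracting the first from the second: A + 6C = -25.
Subtracting the second from the third: A - 12C = 47.
Solving: C = -4, A = -1, then B = 4.
Therefore s_{12} = -12 + 4 + (-4)·4096 = -16392.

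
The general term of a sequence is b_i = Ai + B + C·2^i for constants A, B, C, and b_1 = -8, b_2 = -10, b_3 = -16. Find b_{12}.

Write the equations: A + B + 2C = -8; 2A + B + 4C = -10; 3A + B + 8C = -16.
Subtracting the first from the second: A + 2C = -2.
Subtracting the second from the third: A + 4C = -6.
Solving: C = -2, A = 2, then B = -6.
So b_i = 2·i + (-6) + (-2)·2^i; at i=12 this is -8174.

-8174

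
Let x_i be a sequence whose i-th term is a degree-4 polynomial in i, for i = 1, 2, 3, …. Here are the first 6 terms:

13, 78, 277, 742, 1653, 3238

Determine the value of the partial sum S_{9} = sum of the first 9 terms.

1st diffs: 65, 199, 465, 911, 1585.
2nd diffs: 134, 266, 446, 674.
3rd diffs: 132, 180, 228.
4th diffs: 48, 48 (constant).
Newton forward-difference form: x_i = 13 + 65·C(i-1,1) + 134·C(i-1,2) + 132·C(i-1,3) + 48·C(i-1,4).
Continuing: 5773, 9582, 15037.
Summing i = 1..9 (9 terms) gives 36393.

36393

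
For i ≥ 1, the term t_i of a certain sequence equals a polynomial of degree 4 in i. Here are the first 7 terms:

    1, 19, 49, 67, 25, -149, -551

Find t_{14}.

1st diffs: 18, 30, 18, -42, -174, -402.
2nd diffs: 12, -12, -60, -132, -228.
3rd diffs: -24, -48, -72, -96.
4th diffs: -24, -24, -24 (constant).
Newton forward-difference form: t_i = 1 + 18·C(i-1,1) + 12·C(i-1,2) + (-24)·C(i-1,3) + (-24)·C(i-1,4).
At i = 14: i-1 = 13, so t_{14} = 1 + 234 + 936 - 6864 - 17160 = -22853.

-22853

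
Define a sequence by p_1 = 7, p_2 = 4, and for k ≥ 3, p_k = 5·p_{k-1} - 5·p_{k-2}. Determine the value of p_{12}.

-3528125

Applying the relation repeatedly:
p_3 = -15, p_4 = -95, p_5 = -400, p_6 = -1525, p_7 = -5625, p_8 = -20500, p_9 = -74375, p_{10} = -269375, p_{11} = -975000, p_{12} = -3528125.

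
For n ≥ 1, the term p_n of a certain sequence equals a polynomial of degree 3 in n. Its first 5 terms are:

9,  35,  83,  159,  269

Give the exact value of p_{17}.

1st diffs: 26, 48, 76, 110.
2nd diffs: 22, 28, 34.
3rd diffs: 6, 6 (constant).
Newton forward-difference form: p_n = 9 + 26·C(n-1,1) + 22·C(n-1,2) + 6·C(n-1,3).
At n = 17: n-1 = 16, so p_{17} = 9 + 416 + 2640 + 3360 = 6425.

6425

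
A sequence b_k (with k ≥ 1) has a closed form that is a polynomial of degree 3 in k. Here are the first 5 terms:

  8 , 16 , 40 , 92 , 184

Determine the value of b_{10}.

1st diffs: 8, 24, 52, 92.
2nd diffs: 16, 28, 40.
3rd diffs: 12, 12 (constant).
So b_k = 2k^3 - 4k^2 + 6k + 4.
Evaluating at k = 10 gives b_{10} = 1664.

1664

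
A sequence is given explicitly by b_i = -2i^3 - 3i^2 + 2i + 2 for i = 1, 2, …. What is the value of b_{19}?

-14761

b_{19} = -2·19^3 - 3·19^2 + 2·19 + 2 = -14761.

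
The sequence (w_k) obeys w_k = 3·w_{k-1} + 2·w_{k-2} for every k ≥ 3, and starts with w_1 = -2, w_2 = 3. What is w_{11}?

149489

Compute successive terms:
w_3 = 5, w_4 = 21, w_5 = 73, w_6 = 261, w_7 = 929, w_8 = 3309, w_9 = 11785, w_{10} = 41973, w_{11} = 149489.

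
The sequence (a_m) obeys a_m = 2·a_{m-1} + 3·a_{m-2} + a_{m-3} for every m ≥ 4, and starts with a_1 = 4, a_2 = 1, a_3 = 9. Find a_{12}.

204710

Iterate the recurrence:
a_4 = 25;  a_5 = 78;  a_6 = 240;  a_7 = 739;  a_8 = 2276;  a_9 = 7009;  a_{10} = 21585;  a_{11} = 66473;  a_{12} = 204710.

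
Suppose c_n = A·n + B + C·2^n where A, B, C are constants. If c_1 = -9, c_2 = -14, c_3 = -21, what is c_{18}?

-262202

Write the equations: A + B + 2C = -9; 2A + B + 4C = -14; 3A + B + 8C = -21.
Subtracting the first from the second: A + 2C = -5.
Subtracting the second from the third: A + 4C = -7.
Solving: C = -1, A = -3, then B = -4.
So c_n = -3·n + (-4) + (-1)·2^n; at n=18 this is -262202.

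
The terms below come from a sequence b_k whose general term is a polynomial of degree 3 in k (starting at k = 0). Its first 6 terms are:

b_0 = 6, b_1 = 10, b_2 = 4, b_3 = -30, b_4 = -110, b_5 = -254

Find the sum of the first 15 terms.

1st diffs: 4, -6, -34, -80, -144.
2nd diffs: -10, -28, -46, -64.
3rd diffs: -18, -18, -18 (constant).
Newton forward-difference form: b_k = 6 + 4·C(k,1) + (-10)·C(k,2) + (-18)·C(k,3).
Continuing: …, -480, -806, -1250, -1830, …, b_{14} = -7400.
Summing k = 0..14 (15 terms) gives -28610.

-28610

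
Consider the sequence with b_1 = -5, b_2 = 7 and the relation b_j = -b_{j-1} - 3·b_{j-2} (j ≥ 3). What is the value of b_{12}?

1306

b_3 = 8  b_4 = -29  b_5 = 5  b_6 = 82  b_7 = -97  b_8 = -149  b_9 = 440  b_{10} = 7  b_{11} = -1327  b_{12} = 1306.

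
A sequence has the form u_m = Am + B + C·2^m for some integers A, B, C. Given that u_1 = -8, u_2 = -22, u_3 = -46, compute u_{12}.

-20522

Plug in m = 1, 2, 3: A + B + 2C = -8; 2A + B + 4C = -22; 3A + B + 8C = -46.
Subtracting the first from the second: A + 2C = -14.
Subtracting the second from the third: A + 4C = -24.
Solving: C = -5, A = -4, then B = 6.
So u_m = -4·m + 6 + (-5)·2^m; at m=12 this is -20522.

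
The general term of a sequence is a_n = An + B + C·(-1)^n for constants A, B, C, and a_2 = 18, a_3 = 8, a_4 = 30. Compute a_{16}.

102

Write the equations: 2A + B + C = 18; 3A + B - C = 8; 4A + B + C = 30.
Subtracting the first from the second: A - 2C = -10.
Subtracting the second from the third: A + 2C = 22.
Solving: C = 8, A = 6, then B = -2.
Hence a_{16} = 6·16 + (-2) + 8·1 = 102.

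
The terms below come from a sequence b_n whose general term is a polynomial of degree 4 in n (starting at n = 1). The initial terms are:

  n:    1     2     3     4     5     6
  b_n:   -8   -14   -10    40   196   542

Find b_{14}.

28150

1st diffs: -6, 4, 50, 156, 346.
2nd diffs: 10, 46, 106, 190.
3rd diffs: 36, 60, 84.
4th diffs: 24, 24 (constant).
Newton forward-difference form: b_n = -8 + (-6)·C(n-1,1) + 10·C(n-1,2) + 36·C(n-1,3) + 24·C(n-1,4).
At n = 14: n-1 = 13, so b_{14} = -8 - 78 + 780 + 10296 + 17160 = 28150.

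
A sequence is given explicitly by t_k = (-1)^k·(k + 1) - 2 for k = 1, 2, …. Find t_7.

(-1)^7 = -1; k + 1 at k=7 is 8; so t_7 = -10.

-10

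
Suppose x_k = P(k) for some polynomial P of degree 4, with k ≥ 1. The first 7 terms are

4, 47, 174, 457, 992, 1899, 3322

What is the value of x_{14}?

1st diffs: 43, 127, 283, 535, 907, 1423.
2nd diffs: 84, 156, 252, 372, 516.
3rd diffs: 72, 96, 120, 144.
4th diffs: 24, 24, 24 (constant).
So x_k = k^4 + 2k^3 + 5k^2 - k - 3.
Evaluating at k = 14 gives x_{14} = 44867.

44867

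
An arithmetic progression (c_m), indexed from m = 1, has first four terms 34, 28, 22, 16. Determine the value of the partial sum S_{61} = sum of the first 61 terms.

-8906

Common difference d = -6.
c_m = 34 + (m - 1)·(-6).
c_{61} = -326; S = 61·(34 + (-326))/2 = -8906.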